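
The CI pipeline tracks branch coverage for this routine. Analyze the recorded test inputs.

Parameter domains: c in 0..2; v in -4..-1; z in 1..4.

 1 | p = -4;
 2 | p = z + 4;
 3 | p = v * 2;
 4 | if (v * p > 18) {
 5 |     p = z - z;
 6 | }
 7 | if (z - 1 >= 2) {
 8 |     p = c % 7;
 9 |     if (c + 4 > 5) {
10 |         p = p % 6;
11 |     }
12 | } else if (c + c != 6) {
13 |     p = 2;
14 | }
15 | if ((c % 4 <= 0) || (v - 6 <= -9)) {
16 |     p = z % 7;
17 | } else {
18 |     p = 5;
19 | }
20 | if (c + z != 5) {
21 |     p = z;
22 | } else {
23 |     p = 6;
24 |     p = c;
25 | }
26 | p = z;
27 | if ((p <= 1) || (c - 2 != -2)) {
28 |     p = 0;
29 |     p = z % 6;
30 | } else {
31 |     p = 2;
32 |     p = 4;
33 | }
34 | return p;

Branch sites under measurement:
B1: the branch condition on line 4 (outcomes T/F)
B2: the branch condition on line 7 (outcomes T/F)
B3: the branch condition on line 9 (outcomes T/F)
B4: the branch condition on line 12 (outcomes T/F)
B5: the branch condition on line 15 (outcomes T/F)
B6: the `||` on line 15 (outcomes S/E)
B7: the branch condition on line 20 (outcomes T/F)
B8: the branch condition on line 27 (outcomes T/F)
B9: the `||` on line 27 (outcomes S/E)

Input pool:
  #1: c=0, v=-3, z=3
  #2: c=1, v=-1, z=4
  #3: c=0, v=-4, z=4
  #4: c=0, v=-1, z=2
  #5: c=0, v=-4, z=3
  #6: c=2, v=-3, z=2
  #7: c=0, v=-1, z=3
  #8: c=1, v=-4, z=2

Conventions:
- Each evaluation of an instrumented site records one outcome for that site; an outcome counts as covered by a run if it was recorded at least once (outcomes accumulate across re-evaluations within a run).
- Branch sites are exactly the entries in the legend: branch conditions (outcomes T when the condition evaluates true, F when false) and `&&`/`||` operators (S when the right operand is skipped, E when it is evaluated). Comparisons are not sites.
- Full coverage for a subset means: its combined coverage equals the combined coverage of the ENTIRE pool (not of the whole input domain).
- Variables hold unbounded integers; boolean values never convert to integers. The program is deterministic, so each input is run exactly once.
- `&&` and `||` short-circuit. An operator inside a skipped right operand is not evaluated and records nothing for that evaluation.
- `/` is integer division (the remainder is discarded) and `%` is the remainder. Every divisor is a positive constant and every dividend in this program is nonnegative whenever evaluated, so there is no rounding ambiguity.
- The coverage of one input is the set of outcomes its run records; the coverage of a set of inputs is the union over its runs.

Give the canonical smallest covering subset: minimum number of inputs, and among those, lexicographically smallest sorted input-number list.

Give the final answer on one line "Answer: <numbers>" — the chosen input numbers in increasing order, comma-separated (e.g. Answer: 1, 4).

run #1 (c=0, v=-3, z=3) runs B1->F, B2->T, B3->F, B6->S, B5->T, B7->T, B9->E, B8->F; records B1=F, B2=T, B3=F, B5=T, B6=S, B7=T, B8=F, B9=E
run #2 (c=1, v=-1, z=4) runs B1->F, B2->T, B3->F, B6->E, B5->F, B7->F, B9->E, B8->T; records B1=F, B2=T, B3=F, B5=F, B6=E, B7=F, B8=T, B9=E
run #3 (c=0, v=-4, z=4) runs B1->T, B2->T, B3->F, B6->S, B5->T, B7->T, B9->E, B8->F; records B1=T, B2=T, B3=F, B5=T, B6=S, B7=T, B8=F, B9=E
run #4 (c=0, v=-1, z=2) runs B1->F, B2->F, B4->T, B6->S, B5->T, B7->T, B9->E, B8->F; records B1=F, B2=F, B4=T, B5=T, B6=S, B7=T, B8=F, B9=E
run #5 (c=0, v=-4, z=3) runs B1->T, B2->T, B3->F, B6->S, B5->T, B7->T, B9->E, B8->F; records B1=T, B2=T, B3=F, B5=T, B6=S, B7=T, B8=F, B9=E
run #6 (c=2, v=-3, z=2) runs B1->F, B2->F, B4->T, B6->E, B5->T, B7->T, B9->E, B8->T; records B1=F, B2=F, B4=T, B5=T, B6=E, B7=T, B8=T, B9=E
run #7 (c=0, v=-1, z=3) runs B1->F, B2->T, B3->F, B6->S, B5->T, B7->T, B9->E, B8->F; records B1=F, B2=T, B3=F, B5=T, B6=S, B7=T, B8=F, B9=E
run #8 (c=1, v=-4, z=2) runs B1->T, B2->F, B4->T, B6->E, B5->T, B7->T, B9->E, B8->T; records B1=T, B2=F, B4=T, B5=T, B6=E, B7=T, B8=T, B9=E
together the pool reaches 15 outcomes: B1=T, B1=F, B2=T, B2=F, B3=F, B4=T, B5=T, B5=F, B6=S, B6=E, B7=T, B7=F, B8=T, B8=F, B9=E
size 1 is not enough: best union over all size-1 subsets is 8/15
size 2 is not enough: best union over all size-2 subsets is 14/15
inputs {1, 2, 8} (size 3) cover everything; no size-3 subset with a lexicographically smaller index list covers all 15

Answer: 1, 2, 8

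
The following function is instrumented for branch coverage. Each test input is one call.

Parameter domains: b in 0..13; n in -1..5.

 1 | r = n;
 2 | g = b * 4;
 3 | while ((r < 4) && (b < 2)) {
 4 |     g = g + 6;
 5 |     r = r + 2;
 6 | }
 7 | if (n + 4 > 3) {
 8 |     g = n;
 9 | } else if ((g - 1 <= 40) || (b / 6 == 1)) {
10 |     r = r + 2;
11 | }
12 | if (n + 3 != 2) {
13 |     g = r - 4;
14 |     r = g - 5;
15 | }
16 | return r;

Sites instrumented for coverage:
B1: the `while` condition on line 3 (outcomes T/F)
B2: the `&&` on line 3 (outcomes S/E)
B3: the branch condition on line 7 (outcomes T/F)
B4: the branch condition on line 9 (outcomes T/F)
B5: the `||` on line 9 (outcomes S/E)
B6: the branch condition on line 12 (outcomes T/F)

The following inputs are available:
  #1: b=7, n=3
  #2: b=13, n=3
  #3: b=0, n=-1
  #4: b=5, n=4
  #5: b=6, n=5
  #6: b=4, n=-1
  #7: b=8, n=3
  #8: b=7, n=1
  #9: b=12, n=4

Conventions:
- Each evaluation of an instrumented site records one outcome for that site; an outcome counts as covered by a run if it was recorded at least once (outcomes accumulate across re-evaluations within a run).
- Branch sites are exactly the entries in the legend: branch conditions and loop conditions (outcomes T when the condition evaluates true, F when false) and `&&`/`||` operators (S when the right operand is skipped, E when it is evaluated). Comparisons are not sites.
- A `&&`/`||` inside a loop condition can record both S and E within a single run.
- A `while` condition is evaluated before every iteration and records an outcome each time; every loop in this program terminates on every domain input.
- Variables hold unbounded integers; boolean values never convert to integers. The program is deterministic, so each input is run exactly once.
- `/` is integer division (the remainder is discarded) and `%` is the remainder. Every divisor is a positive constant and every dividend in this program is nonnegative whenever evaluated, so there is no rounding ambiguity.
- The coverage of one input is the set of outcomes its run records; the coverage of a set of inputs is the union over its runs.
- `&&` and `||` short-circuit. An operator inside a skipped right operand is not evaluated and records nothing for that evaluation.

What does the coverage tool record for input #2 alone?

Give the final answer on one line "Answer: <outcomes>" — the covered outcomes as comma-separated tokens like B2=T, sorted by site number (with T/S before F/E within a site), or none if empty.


Running input #2 (b=13, n=3), event by event:
  B2->E, B1->F, B3->T, B6->T
distinct outcomes covered: B1=F, B2=E, B3=T, B6=T
Answer: B1=F, B2=E, B3=T, B6=T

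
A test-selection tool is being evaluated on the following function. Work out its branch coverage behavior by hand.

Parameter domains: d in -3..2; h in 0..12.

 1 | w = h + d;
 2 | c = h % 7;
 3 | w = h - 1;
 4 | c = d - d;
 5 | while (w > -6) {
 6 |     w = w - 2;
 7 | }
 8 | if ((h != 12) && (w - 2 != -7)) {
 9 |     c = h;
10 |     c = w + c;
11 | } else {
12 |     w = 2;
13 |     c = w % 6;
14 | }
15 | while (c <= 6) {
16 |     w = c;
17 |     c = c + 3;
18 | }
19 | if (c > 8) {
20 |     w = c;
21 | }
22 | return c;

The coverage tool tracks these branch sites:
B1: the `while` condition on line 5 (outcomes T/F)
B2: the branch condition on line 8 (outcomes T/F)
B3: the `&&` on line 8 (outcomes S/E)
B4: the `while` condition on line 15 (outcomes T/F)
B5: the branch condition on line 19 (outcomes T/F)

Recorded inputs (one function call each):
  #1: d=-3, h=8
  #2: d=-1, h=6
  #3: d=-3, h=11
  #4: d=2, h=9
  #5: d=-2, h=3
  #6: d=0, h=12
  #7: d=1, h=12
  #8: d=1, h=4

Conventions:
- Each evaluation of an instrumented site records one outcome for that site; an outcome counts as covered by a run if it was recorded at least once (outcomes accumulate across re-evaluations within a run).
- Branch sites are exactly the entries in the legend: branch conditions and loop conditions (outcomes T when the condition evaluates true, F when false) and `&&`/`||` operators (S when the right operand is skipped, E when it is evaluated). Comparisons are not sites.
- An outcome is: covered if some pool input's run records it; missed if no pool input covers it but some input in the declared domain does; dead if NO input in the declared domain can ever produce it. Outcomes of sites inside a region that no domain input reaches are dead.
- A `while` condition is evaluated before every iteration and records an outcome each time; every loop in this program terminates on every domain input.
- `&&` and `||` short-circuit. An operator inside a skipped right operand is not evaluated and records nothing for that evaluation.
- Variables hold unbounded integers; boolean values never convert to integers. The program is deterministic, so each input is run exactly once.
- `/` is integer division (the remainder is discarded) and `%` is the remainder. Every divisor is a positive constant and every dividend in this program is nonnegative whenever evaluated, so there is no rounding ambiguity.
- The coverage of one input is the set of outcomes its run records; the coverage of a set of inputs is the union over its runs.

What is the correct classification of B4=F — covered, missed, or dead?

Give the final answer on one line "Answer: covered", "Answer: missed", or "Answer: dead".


B4=F is recorded by pool input(s) 1, 2, 3, 4, 5, 6, 7, 8 -> covered
Answer: covered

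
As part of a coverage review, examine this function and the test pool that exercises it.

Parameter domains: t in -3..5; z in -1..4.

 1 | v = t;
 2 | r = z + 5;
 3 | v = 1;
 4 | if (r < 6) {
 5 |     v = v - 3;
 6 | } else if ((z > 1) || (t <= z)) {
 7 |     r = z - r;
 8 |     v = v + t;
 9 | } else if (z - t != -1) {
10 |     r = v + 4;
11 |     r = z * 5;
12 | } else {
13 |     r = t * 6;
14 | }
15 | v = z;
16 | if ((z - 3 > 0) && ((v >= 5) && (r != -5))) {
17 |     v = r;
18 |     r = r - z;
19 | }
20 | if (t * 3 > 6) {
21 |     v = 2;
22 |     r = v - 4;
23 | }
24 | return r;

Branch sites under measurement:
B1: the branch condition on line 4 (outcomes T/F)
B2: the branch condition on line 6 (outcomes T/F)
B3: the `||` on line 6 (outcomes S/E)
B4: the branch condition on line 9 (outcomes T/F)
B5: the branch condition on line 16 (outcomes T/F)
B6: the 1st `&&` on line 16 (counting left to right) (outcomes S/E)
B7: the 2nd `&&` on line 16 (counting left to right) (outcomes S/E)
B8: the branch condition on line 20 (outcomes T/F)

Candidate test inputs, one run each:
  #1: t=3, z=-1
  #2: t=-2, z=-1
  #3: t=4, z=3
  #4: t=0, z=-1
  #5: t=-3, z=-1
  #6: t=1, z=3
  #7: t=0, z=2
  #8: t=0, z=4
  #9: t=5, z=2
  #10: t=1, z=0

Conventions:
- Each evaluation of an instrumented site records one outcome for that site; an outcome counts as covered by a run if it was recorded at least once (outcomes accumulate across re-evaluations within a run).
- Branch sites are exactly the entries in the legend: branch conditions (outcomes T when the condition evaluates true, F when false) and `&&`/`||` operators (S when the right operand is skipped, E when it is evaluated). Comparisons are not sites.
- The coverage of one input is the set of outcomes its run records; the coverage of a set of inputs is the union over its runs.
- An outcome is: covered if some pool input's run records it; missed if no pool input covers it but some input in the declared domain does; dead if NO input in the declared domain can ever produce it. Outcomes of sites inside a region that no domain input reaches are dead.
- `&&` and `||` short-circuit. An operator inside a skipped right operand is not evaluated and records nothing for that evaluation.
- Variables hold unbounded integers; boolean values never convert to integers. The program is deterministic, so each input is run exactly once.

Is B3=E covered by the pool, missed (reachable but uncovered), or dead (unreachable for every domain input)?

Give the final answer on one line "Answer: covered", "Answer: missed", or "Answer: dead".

no pool input records B3=E
but domain input (t=-3, z=1) does record it -> reachable, so missed

Answer: missed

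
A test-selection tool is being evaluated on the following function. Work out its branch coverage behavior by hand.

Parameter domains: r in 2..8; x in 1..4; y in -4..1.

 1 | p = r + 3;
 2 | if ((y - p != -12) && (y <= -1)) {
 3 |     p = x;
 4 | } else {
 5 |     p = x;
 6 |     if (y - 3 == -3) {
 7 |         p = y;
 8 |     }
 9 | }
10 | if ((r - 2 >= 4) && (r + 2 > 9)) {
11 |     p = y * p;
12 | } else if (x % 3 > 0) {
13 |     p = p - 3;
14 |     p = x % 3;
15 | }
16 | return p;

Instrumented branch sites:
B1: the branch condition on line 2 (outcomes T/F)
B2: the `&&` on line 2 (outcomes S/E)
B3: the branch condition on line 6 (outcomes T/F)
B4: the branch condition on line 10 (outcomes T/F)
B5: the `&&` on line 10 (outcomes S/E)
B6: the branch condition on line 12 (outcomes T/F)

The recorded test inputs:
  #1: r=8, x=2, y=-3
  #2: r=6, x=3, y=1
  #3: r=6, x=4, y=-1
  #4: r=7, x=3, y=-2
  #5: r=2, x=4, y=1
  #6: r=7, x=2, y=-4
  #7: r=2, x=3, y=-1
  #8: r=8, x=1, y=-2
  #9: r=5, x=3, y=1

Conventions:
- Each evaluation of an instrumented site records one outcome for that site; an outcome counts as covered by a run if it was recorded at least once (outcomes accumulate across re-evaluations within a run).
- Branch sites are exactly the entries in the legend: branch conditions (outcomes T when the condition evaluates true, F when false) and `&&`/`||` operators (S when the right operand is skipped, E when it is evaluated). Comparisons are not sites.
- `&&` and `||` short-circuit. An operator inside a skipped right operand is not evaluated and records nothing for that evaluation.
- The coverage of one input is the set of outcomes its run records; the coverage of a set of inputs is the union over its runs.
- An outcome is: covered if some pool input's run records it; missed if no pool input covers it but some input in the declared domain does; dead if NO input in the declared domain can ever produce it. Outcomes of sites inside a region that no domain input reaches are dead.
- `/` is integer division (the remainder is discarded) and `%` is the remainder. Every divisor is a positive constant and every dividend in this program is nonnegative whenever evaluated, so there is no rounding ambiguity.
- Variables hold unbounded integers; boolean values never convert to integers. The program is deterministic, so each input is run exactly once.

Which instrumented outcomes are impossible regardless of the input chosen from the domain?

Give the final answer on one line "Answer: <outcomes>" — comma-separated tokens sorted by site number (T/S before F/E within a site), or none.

running all 168 domain inputs and tallying outcomes:
  reachable outcomes have witnesses, e.g. B1=T (e.g. r=2, x=1, y=-4), B1=F (e.g. r=2, x=1, y=0), B2=S (e.g. r=5, x=1, y=-4), B2=E (e.g. r=2, x=1, y=-4)

Answer: none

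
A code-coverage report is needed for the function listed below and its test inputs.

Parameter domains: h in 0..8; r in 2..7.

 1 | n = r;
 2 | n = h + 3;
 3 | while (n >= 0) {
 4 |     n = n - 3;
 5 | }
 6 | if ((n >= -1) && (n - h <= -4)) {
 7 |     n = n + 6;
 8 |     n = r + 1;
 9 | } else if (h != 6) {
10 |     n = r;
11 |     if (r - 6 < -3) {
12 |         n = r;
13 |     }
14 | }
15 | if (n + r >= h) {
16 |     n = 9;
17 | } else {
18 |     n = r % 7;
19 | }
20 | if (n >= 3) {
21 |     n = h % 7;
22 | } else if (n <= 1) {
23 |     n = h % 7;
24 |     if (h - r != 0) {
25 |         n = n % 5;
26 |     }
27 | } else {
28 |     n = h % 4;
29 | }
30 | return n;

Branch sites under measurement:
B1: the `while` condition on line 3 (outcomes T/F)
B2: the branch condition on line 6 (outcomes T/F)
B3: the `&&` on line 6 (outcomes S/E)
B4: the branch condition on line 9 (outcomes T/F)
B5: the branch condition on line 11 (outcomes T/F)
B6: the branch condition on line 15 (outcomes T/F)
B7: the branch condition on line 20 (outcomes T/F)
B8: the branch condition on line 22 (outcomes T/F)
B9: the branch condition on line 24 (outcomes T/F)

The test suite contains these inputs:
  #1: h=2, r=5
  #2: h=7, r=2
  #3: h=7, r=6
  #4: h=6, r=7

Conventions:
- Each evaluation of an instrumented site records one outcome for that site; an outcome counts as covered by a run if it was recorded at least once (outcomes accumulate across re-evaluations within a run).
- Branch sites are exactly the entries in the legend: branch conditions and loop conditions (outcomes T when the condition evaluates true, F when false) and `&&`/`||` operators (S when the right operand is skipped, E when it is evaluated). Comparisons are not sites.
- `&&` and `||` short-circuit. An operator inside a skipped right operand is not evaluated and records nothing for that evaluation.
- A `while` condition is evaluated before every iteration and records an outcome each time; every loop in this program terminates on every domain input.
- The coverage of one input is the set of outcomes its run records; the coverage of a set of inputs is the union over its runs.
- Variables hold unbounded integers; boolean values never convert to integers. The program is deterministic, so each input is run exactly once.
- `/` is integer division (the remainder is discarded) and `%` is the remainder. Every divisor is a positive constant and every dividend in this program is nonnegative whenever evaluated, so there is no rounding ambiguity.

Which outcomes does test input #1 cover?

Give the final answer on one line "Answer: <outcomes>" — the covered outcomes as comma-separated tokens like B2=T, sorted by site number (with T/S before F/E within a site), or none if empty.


Tracing the run of input #1 (h=2, r=5):
  B1->T, B1->T, B1->F, B3->E, B2->F, B4->T, B5->F, B6->T, B7->T
deduplicating events, the covered set is: B1=T, B1=F, B2=F, B3=E, B4=T, B5=F, B6=T, B7=T
Answer: B1=T, B1=F, B2=F, B3=E, B4=T, B5=F, B6=T, B7=T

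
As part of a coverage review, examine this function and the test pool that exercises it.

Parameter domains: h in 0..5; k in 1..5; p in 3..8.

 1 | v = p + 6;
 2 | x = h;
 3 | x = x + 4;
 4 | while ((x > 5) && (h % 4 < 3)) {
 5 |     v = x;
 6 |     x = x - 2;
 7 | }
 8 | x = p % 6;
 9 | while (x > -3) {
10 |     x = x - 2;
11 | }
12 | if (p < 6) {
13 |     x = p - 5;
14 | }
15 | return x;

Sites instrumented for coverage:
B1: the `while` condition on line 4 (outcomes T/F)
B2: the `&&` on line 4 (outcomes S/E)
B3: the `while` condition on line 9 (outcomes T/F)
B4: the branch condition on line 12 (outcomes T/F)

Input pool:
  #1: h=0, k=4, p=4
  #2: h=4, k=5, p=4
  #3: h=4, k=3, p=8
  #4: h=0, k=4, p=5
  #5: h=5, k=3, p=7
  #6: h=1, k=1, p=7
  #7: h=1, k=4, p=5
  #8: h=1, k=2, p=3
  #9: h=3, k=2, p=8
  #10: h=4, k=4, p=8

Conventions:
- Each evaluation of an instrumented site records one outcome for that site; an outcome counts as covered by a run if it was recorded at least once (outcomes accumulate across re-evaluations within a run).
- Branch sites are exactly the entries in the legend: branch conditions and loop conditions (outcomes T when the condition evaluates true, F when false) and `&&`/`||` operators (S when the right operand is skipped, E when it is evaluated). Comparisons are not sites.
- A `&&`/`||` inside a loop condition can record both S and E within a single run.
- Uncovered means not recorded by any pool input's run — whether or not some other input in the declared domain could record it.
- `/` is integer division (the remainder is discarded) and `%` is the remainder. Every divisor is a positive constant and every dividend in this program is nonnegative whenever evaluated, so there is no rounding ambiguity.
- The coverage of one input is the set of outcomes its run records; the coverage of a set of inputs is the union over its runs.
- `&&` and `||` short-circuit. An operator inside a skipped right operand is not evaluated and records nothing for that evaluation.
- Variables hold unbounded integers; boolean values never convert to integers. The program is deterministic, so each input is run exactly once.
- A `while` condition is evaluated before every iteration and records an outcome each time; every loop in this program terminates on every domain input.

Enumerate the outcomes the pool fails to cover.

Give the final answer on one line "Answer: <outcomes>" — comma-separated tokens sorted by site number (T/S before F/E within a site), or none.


input #1 (h=0, k=4, p=4): events B2->S, B1->F, B3->T, B3->T, B3->T, B3->T, B3->F, B4->T; covers B1=F, B2=S, B3=T, B3=F, B4=T
input #2 (h=4, k=5, p=4): events B2->E, B1->T, B2->E, B1->T, B2->S, B1->F, B3->T, B3->T, B3->T, B3->T, B3->F, B4->T; covers B1=T, B1=F, B2=S, B2=E, B3=T, B3=F, B4=T
input #3 (h=4, k=3, p=8): events B2->E, B1->T, B2->E, B1->T, B2->S, B1->F, B3->T, B3->T, B3->T, B3->F, B4->F; covers B1=T, B1=F, B2=S, B2=E, B3=T, B3=F, B4=F
input #4 (h=0, k=4, p=5): events B2->S, B1->F, B3->T, B3->T, B3->T, B3->T, B3->F, B4->T; covers B1=F, B2=S, B3=T, B3=F, B4=T
input #5 (h=5, k=3, p=7): events B2->E, B1->T, B2->E, B1->T, B2->S, B1->F, B3->T, B3->T, B3->F, B4->F; covers B1=T, B1=F, B2=S, B2=E, B3=T, B3=F, B4=F
input #6 (h=1, k=1, p=7): events B2->S, B1->F, B3->T, B3->T, B3->F, B4->F; covers B1=F, B2=S, B3=T, B3=F, B4=F
input #7 (h=1, k=4, p=5): events B2->S, B1->F, B3->T, B3->T, B3->T, B3->T, B3->F, B4->T; covers B1=F, B2=S, B3=T, B3=F, B4=T
input #8 (h=1, k=2, p=3): events B2->S, B1->F, B3->T, B3->T, B3->T, B3->F, B4->T; covers B1=F, B2=S, B3=T, B3=F, B4=T
input #9 (h=3, k=2, p=8): events B2->E, B1->F, B3->T, B3->T, B3->T, B3->F, B4->F; covers B1=F, B2=E, B3=T, B3=F, B4=F
input #10 (h=4, k=4, p=8): events B2->E, B1->T, B2->E, B1->T, B2->S, B1->F, B3->T, B3->T, B3->T, B3->F, B4->F; covers B1=T, B1=F, B2=S, B2=E, B3=T, B3=F, B4=F
union over the pool: B1=T, B1=F, B2=S, B2=E, B3=T, B3=F, B4=T, B4=F
uncovered (0 of 8): none
Answer: none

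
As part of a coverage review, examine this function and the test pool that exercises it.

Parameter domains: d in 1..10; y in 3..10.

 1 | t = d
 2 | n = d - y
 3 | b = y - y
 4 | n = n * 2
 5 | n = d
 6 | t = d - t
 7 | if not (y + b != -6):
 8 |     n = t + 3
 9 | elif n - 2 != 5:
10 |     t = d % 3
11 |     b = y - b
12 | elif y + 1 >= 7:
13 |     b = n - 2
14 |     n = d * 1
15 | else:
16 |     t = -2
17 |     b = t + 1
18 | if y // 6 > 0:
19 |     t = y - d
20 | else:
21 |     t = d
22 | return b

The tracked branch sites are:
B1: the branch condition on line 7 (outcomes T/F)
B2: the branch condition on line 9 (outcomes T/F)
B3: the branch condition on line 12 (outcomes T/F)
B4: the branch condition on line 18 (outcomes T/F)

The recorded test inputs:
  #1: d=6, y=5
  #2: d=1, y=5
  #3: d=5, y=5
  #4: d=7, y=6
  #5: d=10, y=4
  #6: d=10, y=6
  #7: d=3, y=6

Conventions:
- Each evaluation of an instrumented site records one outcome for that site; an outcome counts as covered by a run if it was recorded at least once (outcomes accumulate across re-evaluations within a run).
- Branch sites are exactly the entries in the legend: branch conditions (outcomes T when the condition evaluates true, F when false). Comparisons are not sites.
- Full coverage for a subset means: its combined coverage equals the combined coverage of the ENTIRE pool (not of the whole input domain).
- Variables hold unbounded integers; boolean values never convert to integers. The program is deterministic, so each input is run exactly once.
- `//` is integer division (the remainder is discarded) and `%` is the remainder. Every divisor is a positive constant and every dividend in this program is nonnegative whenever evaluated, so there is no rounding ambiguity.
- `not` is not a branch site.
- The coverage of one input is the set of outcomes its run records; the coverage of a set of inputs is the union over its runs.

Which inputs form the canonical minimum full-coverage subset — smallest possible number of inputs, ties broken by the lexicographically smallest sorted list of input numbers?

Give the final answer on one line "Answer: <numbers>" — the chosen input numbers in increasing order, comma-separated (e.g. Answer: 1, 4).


input #1 (d=6, y=5): covers B1=F, B2=T, B4=F
input #2 (d=1, y=5): covers B1=F, B2=T, B4=F
input #3 (d=5, y=5): covers B1=F, B2=T, B4=F
input #4 (d=7, y=6): covers B1=F, B2=F, B3=T, B4=T
input #5 (d=10, y=4): covers B1=F, B2=T, B4=F
input #6 (d=10, y=6): covers B1=F, B2=T, B4=T
input #7 (d=3, y=6): covers B1=F, B2=T, B4=T
the full pool covers 6 outcomes: B1=F, B2=T, B2=F, B3=T, B4=T, B4=F
every size-1 subset falls short of the 6 outcomes (best: 4/6)
the canonical winner is {1, 4}: size 2, full 6-outcome coverage, earliest index list among size-2 covers
Answer: 1, 4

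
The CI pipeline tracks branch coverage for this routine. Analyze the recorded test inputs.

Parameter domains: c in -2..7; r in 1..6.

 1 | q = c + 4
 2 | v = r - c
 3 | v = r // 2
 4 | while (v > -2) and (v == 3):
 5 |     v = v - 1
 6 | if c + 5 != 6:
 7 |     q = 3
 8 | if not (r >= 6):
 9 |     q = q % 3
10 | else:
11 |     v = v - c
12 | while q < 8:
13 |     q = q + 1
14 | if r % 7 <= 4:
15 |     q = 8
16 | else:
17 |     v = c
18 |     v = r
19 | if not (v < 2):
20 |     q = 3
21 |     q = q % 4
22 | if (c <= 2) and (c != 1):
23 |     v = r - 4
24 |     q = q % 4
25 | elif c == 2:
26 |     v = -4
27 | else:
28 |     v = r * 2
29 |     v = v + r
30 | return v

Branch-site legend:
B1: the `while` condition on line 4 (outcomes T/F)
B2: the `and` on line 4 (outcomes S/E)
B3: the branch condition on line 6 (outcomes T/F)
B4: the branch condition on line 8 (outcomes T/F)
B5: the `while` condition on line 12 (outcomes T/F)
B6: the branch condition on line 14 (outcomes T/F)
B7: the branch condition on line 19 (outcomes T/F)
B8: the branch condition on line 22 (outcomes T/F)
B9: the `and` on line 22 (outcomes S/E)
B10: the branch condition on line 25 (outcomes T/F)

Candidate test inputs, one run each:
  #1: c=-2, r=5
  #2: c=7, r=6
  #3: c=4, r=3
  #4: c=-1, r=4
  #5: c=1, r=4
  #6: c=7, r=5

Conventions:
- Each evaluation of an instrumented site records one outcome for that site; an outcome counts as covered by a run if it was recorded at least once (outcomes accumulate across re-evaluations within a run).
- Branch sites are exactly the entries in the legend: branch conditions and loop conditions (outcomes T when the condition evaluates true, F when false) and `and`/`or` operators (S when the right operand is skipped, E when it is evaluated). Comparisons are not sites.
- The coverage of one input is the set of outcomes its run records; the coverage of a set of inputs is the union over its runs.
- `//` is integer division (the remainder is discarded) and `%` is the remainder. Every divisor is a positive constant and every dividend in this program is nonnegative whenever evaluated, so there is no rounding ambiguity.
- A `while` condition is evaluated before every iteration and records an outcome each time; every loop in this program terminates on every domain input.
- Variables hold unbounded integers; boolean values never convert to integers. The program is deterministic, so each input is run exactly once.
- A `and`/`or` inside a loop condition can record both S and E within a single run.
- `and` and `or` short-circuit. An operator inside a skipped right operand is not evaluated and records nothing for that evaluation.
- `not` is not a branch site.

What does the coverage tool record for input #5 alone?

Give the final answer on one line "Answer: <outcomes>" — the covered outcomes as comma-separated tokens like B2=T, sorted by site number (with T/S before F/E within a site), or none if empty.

Running input #5 (c=1, r=4), event by event:
  B2->E, B1->F, B3->F, B4->T, B5->T, B5->T, B5->T, B5->T, B5->T, B5->T
  B5->F, B6->T, B7->T, B9->E, B8->F, B10->F
as a set, this run covers: B1=F, B2=E, B3=F, B4=T, B5=T, B5=F, B6=T, B7=T, B8=F, B9=E, B10=F

Answer: B1=F, B2=E, B3=F, B4=T, B5=T, B5=F, B6=T, B7=T, B8=F, B9=E, B10=F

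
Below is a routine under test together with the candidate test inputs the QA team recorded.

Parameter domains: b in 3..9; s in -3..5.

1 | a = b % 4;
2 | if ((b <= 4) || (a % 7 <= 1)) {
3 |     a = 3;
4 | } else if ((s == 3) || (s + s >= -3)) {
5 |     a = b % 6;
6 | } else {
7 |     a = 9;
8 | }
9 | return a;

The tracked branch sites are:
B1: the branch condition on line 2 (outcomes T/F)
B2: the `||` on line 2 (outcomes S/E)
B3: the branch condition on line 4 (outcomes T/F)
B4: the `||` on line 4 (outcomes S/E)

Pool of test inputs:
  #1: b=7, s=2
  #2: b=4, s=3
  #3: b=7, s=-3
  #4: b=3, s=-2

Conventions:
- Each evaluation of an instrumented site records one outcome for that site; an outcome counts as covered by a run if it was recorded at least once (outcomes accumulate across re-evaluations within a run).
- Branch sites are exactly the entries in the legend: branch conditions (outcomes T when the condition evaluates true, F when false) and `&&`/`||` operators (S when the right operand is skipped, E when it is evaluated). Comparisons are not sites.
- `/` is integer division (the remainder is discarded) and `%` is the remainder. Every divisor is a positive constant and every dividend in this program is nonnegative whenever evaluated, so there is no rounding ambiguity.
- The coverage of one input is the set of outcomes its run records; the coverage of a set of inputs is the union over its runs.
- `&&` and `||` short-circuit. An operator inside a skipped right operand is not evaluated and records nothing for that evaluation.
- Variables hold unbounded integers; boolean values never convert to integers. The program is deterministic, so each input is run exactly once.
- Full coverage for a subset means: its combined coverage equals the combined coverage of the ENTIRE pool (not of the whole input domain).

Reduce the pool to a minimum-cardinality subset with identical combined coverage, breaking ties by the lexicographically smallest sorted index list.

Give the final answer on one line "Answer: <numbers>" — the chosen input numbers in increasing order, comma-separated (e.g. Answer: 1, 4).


test 1 (b=7, s=2) hits B1=F, B2=E, B3=T, B4=E
test 2 (b=4, s=3) hits B1=T, B2=S
test 3 (b=7, s=-3) hits B1=F, B2=E, B3=F, B4=E
test 4 (b=3, s=-2) hits B1=T, B2=S
the full pool covers 7 outcomes: B1=T, B1=F, B2=S, B2=E, B3=T, B3=F, B4=E
checked all size-1 subsets: none covers 7 outcomes (max 4/7)
checked all size-2 subsets: none covers 7 outcomes (max 6/7)
at size 3, {1, 2, 3} reaches all 7 outcomes; every lexicographically earlier size-3 subset fails
Answer: 1, 2, 3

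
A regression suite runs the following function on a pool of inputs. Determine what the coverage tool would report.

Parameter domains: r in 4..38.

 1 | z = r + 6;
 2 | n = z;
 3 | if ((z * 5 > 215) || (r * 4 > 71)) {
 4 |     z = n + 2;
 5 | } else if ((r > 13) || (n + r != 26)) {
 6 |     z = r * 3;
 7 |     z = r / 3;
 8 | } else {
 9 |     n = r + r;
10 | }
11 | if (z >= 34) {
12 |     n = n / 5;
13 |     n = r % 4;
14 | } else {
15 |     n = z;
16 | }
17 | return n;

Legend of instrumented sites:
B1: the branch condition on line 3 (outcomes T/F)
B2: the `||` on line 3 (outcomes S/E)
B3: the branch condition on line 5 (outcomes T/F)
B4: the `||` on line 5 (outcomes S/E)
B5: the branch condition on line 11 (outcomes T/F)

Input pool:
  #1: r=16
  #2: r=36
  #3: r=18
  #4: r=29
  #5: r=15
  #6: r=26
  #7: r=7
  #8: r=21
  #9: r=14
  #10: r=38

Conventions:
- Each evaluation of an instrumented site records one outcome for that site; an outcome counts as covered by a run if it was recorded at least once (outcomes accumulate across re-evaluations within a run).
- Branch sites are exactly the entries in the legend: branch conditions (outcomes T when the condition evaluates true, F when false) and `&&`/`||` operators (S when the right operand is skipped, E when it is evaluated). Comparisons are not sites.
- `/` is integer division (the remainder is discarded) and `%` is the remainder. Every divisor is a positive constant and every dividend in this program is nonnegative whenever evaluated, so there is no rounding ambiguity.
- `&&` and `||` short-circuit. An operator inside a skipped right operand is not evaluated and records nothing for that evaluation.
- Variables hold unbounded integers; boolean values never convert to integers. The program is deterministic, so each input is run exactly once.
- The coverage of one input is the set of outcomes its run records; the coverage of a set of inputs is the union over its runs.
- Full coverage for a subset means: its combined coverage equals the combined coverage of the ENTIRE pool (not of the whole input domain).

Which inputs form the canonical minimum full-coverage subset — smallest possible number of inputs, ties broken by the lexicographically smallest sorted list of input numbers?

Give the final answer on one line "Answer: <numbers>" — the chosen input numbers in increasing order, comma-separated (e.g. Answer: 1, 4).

input #1, r=16: outcomes B1=F, B2=E, B3=T, B4=S, B5=F
input #2, r=36: outcomes B1=T, B2=E, B5=T
input #3, r=18: outcomes B1=T, B2=E, B5=F
input #4, r=29: outcomes B1=T, B2=E, B5=T
input #5, r=15: outcomes B1=F, B2=E, B3=T, B4=S, B5=F
input #6, r=26: outcomes B1=T, B2=E, B5=T
input #7, r=7: outcomes B1=F, B2=E, B3=T, B4=E, B5=F
input #8, r=21: outcomes B1=T, B2=E, B5=F
input #9, r=14: outcomes B1=F, B2=E, B3=T, B4=S, B5=F
input #10, r=38: outcomes B1=T, B2=S, B5=T
together the pool reaches 9 outcomes: B1=T, B1=F, B2=S, B2=E, B3=T, B4=S, B4=E, B5=T, B5=F
size 1 is not enough: best union over all size-1 subsets is 5/9
size 2 is not enough: best union over all size-2 subsets is 8/9
the canonical winner is {1, 7, 10}: size 3, full 9-outcome coverage, earliest index list among size-3 covers

Answer: 1, 7, 10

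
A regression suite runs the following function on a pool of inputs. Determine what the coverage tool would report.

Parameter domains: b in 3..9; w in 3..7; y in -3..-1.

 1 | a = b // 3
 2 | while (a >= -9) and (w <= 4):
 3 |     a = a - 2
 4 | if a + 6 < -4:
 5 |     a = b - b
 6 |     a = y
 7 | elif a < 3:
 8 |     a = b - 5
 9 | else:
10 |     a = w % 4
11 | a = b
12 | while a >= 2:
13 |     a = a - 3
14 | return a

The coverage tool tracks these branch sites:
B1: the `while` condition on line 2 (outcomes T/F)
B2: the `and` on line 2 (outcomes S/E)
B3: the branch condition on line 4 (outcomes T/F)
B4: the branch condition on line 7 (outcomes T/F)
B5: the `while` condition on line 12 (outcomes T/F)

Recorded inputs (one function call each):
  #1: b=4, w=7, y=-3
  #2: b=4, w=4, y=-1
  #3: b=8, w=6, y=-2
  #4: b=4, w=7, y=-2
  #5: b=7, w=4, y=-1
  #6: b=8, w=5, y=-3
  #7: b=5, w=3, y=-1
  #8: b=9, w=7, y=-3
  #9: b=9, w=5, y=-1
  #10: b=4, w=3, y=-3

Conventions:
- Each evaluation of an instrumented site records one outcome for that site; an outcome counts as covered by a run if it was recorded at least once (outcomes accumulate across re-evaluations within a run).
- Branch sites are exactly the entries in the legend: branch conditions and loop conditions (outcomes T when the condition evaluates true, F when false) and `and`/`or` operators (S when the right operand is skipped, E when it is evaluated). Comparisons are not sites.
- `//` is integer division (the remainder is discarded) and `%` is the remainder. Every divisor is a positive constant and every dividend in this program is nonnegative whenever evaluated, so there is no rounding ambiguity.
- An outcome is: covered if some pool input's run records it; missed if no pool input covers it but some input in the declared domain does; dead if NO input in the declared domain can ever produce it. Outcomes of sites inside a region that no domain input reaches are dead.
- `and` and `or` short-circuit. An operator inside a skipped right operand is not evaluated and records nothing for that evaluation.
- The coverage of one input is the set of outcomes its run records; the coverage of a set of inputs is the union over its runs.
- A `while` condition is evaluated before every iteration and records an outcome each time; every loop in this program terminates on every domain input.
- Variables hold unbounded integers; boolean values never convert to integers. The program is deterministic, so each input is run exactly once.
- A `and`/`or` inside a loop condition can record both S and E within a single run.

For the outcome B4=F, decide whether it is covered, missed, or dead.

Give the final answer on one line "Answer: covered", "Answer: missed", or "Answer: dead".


B4=F is recorded by pool input(s) 8, 9 -> covered
Answer: covered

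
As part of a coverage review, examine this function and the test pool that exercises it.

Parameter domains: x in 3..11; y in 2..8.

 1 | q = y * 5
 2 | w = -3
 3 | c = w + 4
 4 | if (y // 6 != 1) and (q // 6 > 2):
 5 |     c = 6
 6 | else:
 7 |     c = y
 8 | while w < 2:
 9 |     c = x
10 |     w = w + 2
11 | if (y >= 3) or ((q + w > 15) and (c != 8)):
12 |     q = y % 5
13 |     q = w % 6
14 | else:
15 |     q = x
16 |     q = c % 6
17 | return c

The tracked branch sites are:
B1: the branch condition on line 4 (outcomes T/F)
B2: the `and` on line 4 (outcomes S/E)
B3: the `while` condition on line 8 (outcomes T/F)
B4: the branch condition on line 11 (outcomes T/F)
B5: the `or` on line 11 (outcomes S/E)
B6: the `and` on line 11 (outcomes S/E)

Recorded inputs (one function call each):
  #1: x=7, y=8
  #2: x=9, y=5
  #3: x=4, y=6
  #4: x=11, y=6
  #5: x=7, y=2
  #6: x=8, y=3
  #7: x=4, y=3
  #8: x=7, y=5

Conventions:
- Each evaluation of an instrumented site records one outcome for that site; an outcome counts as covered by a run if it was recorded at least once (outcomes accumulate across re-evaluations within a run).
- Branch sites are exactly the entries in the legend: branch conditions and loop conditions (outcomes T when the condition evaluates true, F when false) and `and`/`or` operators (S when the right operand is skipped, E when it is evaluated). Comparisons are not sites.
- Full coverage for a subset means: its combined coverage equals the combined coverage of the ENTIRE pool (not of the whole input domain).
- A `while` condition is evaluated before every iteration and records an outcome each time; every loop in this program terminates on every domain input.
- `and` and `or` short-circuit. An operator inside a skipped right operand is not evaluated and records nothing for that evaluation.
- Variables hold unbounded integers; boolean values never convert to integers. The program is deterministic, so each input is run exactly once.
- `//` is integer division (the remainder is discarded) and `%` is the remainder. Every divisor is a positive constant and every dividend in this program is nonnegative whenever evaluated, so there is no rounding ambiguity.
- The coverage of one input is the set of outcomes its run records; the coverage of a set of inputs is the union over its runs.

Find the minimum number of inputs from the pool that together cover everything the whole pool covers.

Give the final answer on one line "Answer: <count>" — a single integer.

input #1, x=7, y=8: events B2->S, B1->F, B3->T, B3->T, B3->T, B3->F, B5->S, B4->T; outcomes B1=F, B2=S, B3=T, B3=F, B4=T, B5=S
input #2, x=9, y=5: events B2->E, B1->T, B3->T, B3->T, B3->T, B3->F, B5->S, B4->T; outcomes B1=T, B2=E, B3=T, B3=F, B4=T, B5=S
input #3, x=4, y=6: events B2->S, B1->F, B3->T, B3->T, B3->T, B3->F, B5->S, B4->T; outcomes B1=F, B2=S, B3=T, B3=F, B4=T, B5=S
input #4, x=11, y=6: events B2->S, B1->F, B3->T, B3->T, B3->T, B3->F, B5->S, B4->T; outcomes B1=F, B2=S, B3=T, B3=F, B4=T, B5=S
input #5, x=7, y=2: events B2->E, B1->F, B3->T, B3->T, B3->T, B3->F, B5->E, B6->S, B4->F; outcomes B1=F, B2=E, B3=T, B3=F, B4=F, B5=E, B6=S
input #6, x=8, y=3: events B2->E, B1->F, B3->T, B3->T, B3->T, B3->F, B5->S, B4->T; outcomes B1=F, B2=E, B3=T, B3=F, B4=T, B5=S
input #7, x=4, y=3: events B2->E, B1->F, B3->T, B3->T, B3->T, B3->F, B5->S, B4->T; outcomes B1=F, B2=E, B3=T, B3=F, B4=T, B5=S
input #8, x=7, y=5: events B2->E, B1->T, B3->T, B3->T, B3->T, B3->F, B5->S, B4->T; outcomes B1=T, B2=E, B3=T, B3=F, B4=T, B5=S
pool-wide coverage (11 outcomes): B1=T, B1=F, B2=S, B2=E, B3=T, B3=F, B4=T, B4=F, B5=S, B5=E, B6=S
checked all size-1 subsets: none covers 11 outcomes (max 7/11)
checked all size-2 subsets: none covers 11 outcomes (max 10/11)
size 3: inputs {1, 2, 5} cover all 11 outcomes, and no lexicographically smaller subset of this size does

Answer: 3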